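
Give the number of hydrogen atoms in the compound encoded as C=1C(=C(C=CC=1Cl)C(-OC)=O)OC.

Hydrogens are implicit in SMILES; fill each atom to its normal valence:
  3 × C (aromatic): 1 H each → 3
  3 × C (aromatic): no H
  3 × O: no H
  2 × C: 3 H each → 6
  1 × C: no H
  1 × Cl: no H
  Total hydrogens = 9.

9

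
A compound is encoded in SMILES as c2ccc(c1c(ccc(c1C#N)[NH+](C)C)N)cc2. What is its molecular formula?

C15H16N3+

Heavy atoms from the SMILES: 15 C, 3 N.
Implicit hydrogens by atom environment:
  7 × C (aromatic): 1 H each → 7
  5 × C (aromatic): no H
  2 × C: 3 H each → 6
  1 × C: no H
  1 × N: 2 H
  1 × N (charge +1): 1 H
  1 × N: no H
  Total hydrogens = 16.
Net charge +1.
Molecular formula: C15H16N3+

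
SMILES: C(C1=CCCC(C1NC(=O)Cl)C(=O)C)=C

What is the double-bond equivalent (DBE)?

5

Molecular formula from the SMILES: C11H14ClNO2.
DoU = (2C + 2 + N − H − X)/2 = (2·11 + 2 + 1 − 14 − 1)/2 = 10/2 = 5.
(Structurally: 1 ring(s) + 4 π bond(s) = 5.)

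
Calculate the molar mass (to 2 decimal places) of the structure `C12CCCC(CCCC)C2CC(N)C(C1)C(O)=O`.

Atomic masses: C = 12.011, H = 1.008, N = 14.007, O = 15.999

253.39

Molecular formula: C15H27NO2.
M = 15×12.011 + 27×1.008 + 1×14.007 + 2×15.999 = 253.39 g/mol.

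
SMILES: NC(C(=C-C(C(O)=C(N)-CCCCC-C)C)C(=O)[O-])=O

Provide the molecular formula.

C14H23N2O4-

Heavy atoms from the SMILES: 14 C, 2 N, 4 O.
Implicit hydrogens by atom environment:
  5 × C: 2 H each → 10
  5 × C: no H
  2 × C: 3 H each → 6
  2 × C: 1 H each → 2
  2 × N: 2 H each → 4
  2 × O: no H
  1 × O: 1 H
  1 × O (charge -1): no H
  Total hydrogens = 23.
Net charge -1.
Molecular formula: C14H23N2O4-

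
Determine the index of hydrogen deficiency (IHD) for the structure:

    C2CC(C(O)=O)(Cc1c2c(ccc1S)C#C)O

8

Molecular formula from the SMILES: C13H12O3S.
DoU = (2C + 2 + N − H − X)/2 = (2·13 + 2 + 0 − 12 − 0)/2 = 16/2 = 8.
(Structurally: 2 ring(s) + 6 π bond(s) = 8.)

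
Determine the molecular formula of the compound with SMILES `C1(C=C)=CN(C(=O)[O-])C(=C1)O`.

C7H6NO3-

Heavy atoms from the SMILES: 7 C, 1 N, 3 O.
Implicit hydrogens by atom environment:
  2 × C (aromatic): 1 H each → 2
  2 × C (aromatic): no H
  1 × C: 2 H
  1 × C: 1 H
  1 × C: no H
  1 × N (aromatic): no H
  1 × O: 1 H
  1 × O: no H
  1 × O (charge -1): no H
  Total hydrogens = 6.
Net charge -1.
Molecular formula: C7H6NO3-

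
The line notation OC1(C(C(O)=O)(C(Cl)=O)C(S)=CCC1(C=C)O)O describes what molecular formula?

C10H11ClO6S

Heavy atoms from the SMILES: 10 C, 1 Cl, 6 O, 1 S.
Implicit hydrogens by atom environment:
  6 × C: no H
  4 × O: 1 H each → 4
  2 × C: 2 H each → 4
  2 × C: 1 H each → 2
  2 × O: no H
  1 × Cl: no H
  1 × S: 1 H
  Total hydrogens = 11.
Molecular formula: C10H11ClO6S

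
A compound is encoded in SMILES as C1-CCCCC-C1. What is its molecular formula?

Heavy atoms from the SMILES: 7 C.
Implicit hydrogens by atom environment:
  7 × C: 2 H each → 14
  Total hydrogens = 14.
Molecular formula: C7H14

C7H14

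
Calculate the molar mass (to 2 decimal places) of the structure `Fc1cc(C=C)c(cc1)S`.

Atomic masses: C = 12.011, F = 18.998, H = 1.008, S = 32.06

154.20

Molecular formula: C8H7FS.
M = 8×12.011 + 1×18.998 + 7×1.008 + 1×32.06 = 154.20 g/mol.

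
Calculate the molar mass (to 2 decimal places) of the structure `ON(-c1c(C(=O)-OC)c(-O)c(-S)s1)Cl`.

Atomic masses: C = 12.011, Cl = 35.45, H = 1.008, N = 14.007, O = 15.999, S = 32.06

Molecular formula: C6H6ClNO4S2.
M = 6×12.011 + 1×35.45 + 6×1.008 + 1×14.007 + 4×15.999 + 2×32.06 = 255.69 g/mol.

255.69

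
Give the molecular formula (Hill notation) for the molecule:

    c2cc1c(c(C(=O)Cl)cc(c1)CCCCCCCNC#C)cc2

Heavy atoms from the SMILES: 20 C, 1 Cl, 1 N, 1 O.
Implicit hydrogens by atom environment:
  7 × C: 2 H each → 14
  6 × C (aromatic): 1 H each → 6
  4 × C (aromatic): no H
  2 × C: no H
  1 × C: 1 H
  1 × Cl: no H
  1 × N: 1 H
  1 × O: no H
  Total hydrogens = 22.
Molecular formula: C20H22ClNO

C20H22ClNO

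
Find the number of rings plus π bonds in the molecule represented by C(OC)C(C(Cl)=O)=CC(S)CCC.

Molecular formula from the SMILES: C9H15ClO2S.
DoU = (2C + 2 + N − H − X)/2 = (2·9 + 2 + 0 − 15 − 1)/2 = 4/2 = 2.
(Structurally: 0 ring(s) + 2 π bond(s) = 2.)

2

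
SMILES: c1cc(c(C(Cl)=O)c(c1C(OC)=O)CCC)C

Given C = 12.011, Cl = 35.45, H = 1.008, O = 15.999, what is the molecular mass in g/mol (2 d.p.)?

Molecular formula: C13H15ClO3.
M = 13×12.011 + 1×35.45 + 15×1.008 + 3×15.999 = 254.71 g/mol.

254.71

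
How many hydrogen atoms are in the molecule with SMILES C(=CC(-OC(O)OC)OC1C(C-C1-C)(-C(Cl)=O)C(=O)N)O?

Hydrogens are implicit in SMILES; fill each atom to its normal valence:
  6 × C: 1 H each → 6
  5 × O: no H
  3 × C: no H
  2 × C: 3 H each → 6
  2 × O: 1 H each → 2
  1 × C: 2 H
  1 × Cl: no H
  1 × N: 2 H
  Total hydrogens = 18.

18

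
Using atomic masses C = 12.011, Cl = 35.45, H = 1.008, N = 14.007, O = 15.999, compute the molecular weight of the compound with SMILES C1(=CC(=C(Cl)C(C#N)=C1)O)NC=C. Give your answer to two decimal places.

Molecular formula: C9H7ClN2O.
M = 9×12.011 + 1×35.45 + 7×1.008 + 2×14.007 + 1×15.999 = 194.62 g/mol.

194.62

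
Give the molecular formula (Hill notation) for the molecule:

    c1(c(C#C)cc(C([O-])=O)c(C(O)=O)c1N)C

Heavy atoms from the SMILES: 11 C, 1 N, 4 O.
Implicit hydrogens by atom environment:
  5 × C (aromatic): no H
  3 × C: no H
  2 × O: no H
  1 × C: 3 H
  1 × C (aromatic): 1 H
  1 × C: 1 H
  1 × N: 2 H
  1 × O: 1 H
  1 × O (charge -1): no H
  Total hydrogens = 8.
Net charge -1.
Molecular formula: C11H8NO4-

C11H8NO4-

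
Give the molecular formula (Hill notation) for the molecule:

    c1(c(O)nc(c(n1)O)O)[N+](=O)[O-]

Heavy atoms from the SMILES: 4 C, 3 N, 5 O.
Implicit hydrogens by atom environment:
  4 × C (aromatic): no H
  3 × O: 1 H each → 3
  2 × N (aromatic): no H
  1 × N (charge +1): no H
  1 × O: no H
  1 × O (charge -1): no H
  Total hydrogens = 3.
Molecular formula: C4H3N3O5

C4H3N3O5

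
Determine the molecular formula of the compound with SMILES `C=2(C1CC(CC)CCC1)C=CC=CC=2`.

Heavy atoms from the SMILES: 14 C.
Implicit hydrogens by atom environment:
  5 × C: 2 H each → 10
  5 × C (aromatic): 1 H each → 5
  2 × C: 1 H each → 2
  1 × C: 3 H
  1 × C (aromatic): no H
  Total hydrogens = 20.
Molecular formula: C14H20

C14H20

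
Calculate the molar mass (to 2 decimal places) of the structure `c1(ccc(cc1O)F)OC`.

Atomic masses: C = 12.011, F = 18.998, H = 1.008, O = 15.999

Molecular formula: C7H7FO2.
M = 7×12.011 + 1×18.998 + 7×1.008 + 2×15.999 = 142.13 g/mol.

142.13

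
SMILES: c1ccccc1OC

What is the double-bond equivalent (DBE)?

4

Molecular formula from the SMILES: C7H8O.
DoU = (2C + 2 + N − H − X)/2 = (2·7 + 2 + 0 − 8 − 0)/2 = 8/2 = 4.
(Structurally: 1 ring(s) + 3 π bond(s) = 4.)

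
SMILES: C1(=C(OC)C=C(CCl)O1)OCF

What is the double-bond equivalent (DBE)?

Molecular formula from the SMILES: C7H8ClFO3.
DoU = (2C + 2 + N − H − X)/2 = (2·7 + 2 + 0 − 8 − 2)/2 = 6/2 = 3.
(Structurally: 1 ring(s) + 2 π bond(s) = 3.)

3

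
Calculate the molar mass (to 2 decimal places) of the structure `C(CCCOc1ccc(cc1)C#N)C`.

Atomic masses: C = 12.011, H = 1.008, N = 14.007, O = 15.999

189.26

Molecular formula: C12H15NO.
M = 12×12.011 + 15×1.008 + 1×14.007 + 1×15.999 = 189.26 g/mol.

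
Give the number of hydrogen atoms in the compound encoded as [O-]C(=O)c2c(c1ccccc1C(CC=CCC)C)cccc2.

21

Hydrogens are implicit in SMILES; fill each atom to its normal valence:
  8 × C (aromatic): 1 H each → 8
  4 × C (aromatic): no H
  3 × C: 1 H each → 3
  2 × C: 3 H each → 6
  2 × C: 2 H each → 4
  1 × C: no H
  1 × O: no H
  1 × O (charge -1): no H
  Total hydrogens = 21.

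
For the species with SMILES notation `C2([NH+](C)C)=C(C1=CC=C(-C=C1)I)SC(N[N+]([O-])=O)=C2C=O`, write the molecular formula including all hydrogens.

C13H13IN3O3S+

Heavy atoms from the SMILES: 13 C, 1 I, 3 N, 3 O, 1 S.
Implicit hydrogens by atom environment:
  6 × C (aromatic): no H
  4 × C (aromatic): 1 H each → 4
  2 × C: 3 H each → 6
  2 × O: no H
  1 × C: 1 H
  1 × I: no H
  1 × N: 1 H
  1 × N (charge +1): 1 H
  1 × N (charge +1): no H
  1 × O (charge -1): no H
  1 × S (aromatic): no H
  Total hydrogens = 13.
Net charge +1.
Molecular formula: C13H13IN3O3S+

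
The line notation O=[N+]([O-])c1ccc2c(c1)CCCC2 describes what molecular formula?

Heavy atoms from the SMILES: 10 C, 1 N, 2 O.
Implicit hydrogens by atom environment:
  4 × C: 2 H each → 8
  3 × C (aromatic): 1 H each → 3
  3 × C (aromatic): no H
  1 × N (charge +1): no H
  1 × O: no H
  1 × O (charge -1): no H
  Total hydrogens = 11.
Molecular formula: C10H11NO2

C10H11NO2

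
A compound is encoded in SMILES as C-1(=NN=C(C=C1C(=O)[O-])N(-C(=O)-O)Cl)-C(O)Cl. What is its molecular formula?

C7H4Cl2N3O5-

Heavy atoms from the SMILES: 7 C, 2 Cl, 3 N, 5 O.
Implicit hydrogens by atom environment:
  3 × C (aromatic): no H
  2 × C: no H
  2 × Cl: no H
  2 × N (aromatic): no H
  2 × O: 1 H each → 2
  2 × O: no H
  1 × C (aromatic): 1 H
  1 × C: 1 H
  1 × N: no H
  1 × O (charge -1): no H
  Total hydrogens = 4.
Net charge -1.
Molecular formula: C7H4Cl2N3O5-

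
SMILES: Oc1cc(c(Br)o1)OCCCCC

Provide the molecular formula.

Heavy atoms from the SMILES: 1 Br, 9 C, 3 O.
Implicit hydrogens by atom environment:
  4 × C: 2 H each → 8
  3 × C (aromatic): no H
  1 × Br: no H
  1 × C: 3 H
  1 × C (aromatic): 1 H
  1 × O: 1 H
  1 × O (aromatic): no H
  1 × O: no H
  Total hydrogens = 13.
Molecular formula: C9H13BrO3

C9H13BrO3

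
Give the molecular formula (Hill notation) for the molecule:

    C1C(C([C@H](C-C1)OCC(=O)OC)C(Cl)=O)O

Heavy atoms from the SMILES: 10 C, 1 Cl, 5 O.
Implicit hydrogens by atom environment:
  4 × C: 2 H each → 8
  4 × O: no H
  3 × C: 1 H each → 3
  2 × C: no H
  1 × C: 3 H
  1 × Cl: no H
  1 × O: 1 H
  Total hydrogens = 15.
Molecular formula: C10H15ClO5

C10H15ClO5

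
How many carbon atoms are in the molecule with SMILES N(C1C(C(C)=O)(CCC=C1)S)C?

The symbol for carbon appears 9 times in the SMILES.

9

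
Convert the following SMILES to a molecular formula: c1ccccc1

C6H6

Heavy atoms from the SMILES: 6 C.
Implicit hydrogens by atom environment:
  6 × C (aromatic): 1 H each → 6
  Total hydrogens = 6.
Molecular formula: C6H6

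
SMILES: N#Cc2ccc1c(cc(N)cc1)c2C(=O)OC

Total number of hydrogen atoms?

10

Hydrogens are implicit in SMILES; fill each atom to its normal valence:
  5 × C (aromatic): 1 H each → 5
  5 × C (aromatic): no H
  2 × C: no H
  2 × O: no H
  1 × C: 3 H
  1 × N: 2 H
  1 × N: no H
  Total hydrogens = 10.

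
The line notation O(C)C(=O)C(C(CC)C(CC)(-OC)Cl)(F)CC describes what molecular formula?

C12H22ClFO3

Heavy atoms from the SMILES: 12 C, 1 Cl, 1 F, 3 O.
Implicit hydrogens by atom environment:
  5 × C: 3 H each → 15
  3 × C: 2 H each → 6
  3 × C: no H
  3 × O: no H
  1 × C: 1 H
  1 × Cl: no H
  1 × F: no H
  Total hydrogens = 22.
Molecular formula: C12H22ClFO3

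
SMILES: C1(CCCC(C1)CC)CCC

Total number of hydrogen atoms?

22

Hydrogens are implicit in SMILES; fill each atom to its normal valence:
  7 × C: 2 H each → 14
  2 × C: 3 H each → 6
  2 × C: 1 H each → 2
  Total hydrogens = 22.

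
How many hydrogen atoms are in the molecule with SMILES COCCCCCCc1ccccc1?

Hydrogens are implicit in SMILES; fill each atom to its normal valence:
  6 × C: 2 H each → 12
  5 × C (aromatic): 1 H each → 5
  1 × C: 3 H
  1 × C (aromatic): no H
  1 × O: no H
  Total hydrogens = 20.

20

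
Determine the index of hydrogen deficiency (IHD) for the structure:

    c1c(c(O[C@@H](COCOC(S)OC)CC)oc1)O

3

Molecular formula from the SMILES: C11H18O6S.
DoU = (2C + 2 + N − H − X)/2 = (2·11 + 2 + 0 − 18 − 0)/2 = 6/2 = 3.
(Structurally: 1 ring(s) + 2 π bond(s) = 3.)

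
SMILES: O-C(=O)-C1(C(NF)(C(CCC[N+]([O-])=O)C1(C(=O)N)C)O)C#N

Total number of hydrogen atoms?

15

Hydrogens are implicit in SMILES; fill each atom to its normal valence:
  6 × C: no H
  3 × C: 2 H each → 6
  3 × O: no H
  2 × O: 1 H each → 2
  1 × C: 3 H
  1 × C: 1 H
  1 × F: no H
  1 × N: 2 H
  1 × N: 1 H
  1 × N: no H
  1 × N (charge +1): no H
  1 × O (charge -1): no H
  Total hydrogens = 15.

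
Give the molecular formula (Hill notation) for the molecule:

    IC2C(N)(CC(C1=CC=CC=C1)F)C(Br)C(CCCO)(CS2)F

Heavy atoms from the SMILES: 1 Br, 16 C, 2 F, 1 I, 1 N, 1 O, 1 S.
Implicit hydrogens by atom environment:
  5 × C: 2 H each → 10
  5 × C (aromatic): 1 H each → 5
  3 × C: 1 H each → 3
  2 × C: no H
  2 × F: no H
  1 × Br: no H
  1 × C (aromatic): no H
  1 × I: no H
  1 × N: 2 H
  1 × O: 1 H
  1 × S: no H
  Total hydrogens = 21.
Molecular formula: C16H21BrF2INOS

C16H21BrF2INOS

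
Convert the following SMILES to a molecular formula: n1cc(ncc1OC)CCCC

Heavy atoms from the SMILES: 9 C, 2 N, 1 O.
Implicit hydrogens by atom environment:
  3 × C: 2 H each → 6
  2 × C: 3 H each → 6
  2 × C (aromatic): 1 H each → 2
  2 × C (aromatic): no H
  2 × N (aromatic): no H
  1 × O: no H
  Total hydrogens = 14.
Molecular formula: C9H14N2O

C9H14N2O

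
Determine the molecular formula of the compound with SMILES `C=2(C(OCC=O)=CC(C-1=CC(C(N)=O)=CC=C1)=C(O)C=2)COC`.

C17H17NO5

Heavy atoms from the SMILES: 17 C, 1 N, 5 O.
Implicit hydrogens by atom environment:
  6 × C (aromatic): 1 H each → 6
  6 × C (aromatic): no H
  4 × O: no H
  2 × C: 2 H each → 4
  1 × C: 3 H
  1 × C: 1 H
  1 × C: no H
  1 × N: 2 H
  1 × O: 1 H
  Total hydrogens = 17.
Molecular formula: C17H17NO5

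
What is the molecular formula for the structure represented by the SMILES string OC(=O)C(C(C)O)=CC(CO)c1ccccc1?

C13H16O4

Heavy atoms from the SMILES: 13 C, 4 O.
Implicit hydrogens by atom environment:
  5 × C (aromatic): 1 H each → 5
  3 × C: 1 H each → 3
  3 × O: 1 H each → 3
  2 × C: no H
  1 × C: 3 H
  1 × C: 2 H
  1 × C (aromatic): no H
  1 × O: no H
  Total hydrogens = 16.
Molecular formula: C13H16O4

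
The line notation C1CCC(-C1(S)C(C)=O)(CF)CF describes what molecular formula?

C9H14F2OS

Heavy atoms from the SMILES: 9 C, 2 F, 1 O, 1 S.
Implicit hydrogens by atom environment:
  5 × C: 2 H each → 10
  3 × C: no H
  2 × F: no H
  1 × C: 3 H
  1 × O: no H
  1 × S: 1 H
  Total hydrogens = 14.
Molecular formula: C9H14F2OS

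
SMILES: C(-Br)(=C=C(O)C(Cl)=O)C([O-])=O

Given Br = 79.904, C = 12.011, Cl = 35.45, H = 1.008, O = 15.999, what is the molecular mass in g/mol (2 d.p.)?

240.41

Molecular formula: C5HBrClO4-.
M = 1×79.904 + 5×12.011 + 1×35.45 + 1×1.008 + 4×15.999 = 240.41 g/mol.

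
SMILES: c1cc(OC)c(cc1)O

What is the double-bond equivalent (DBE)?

Molecular formula from the SMILES: C7H8O2.
DoU = (2C + 2 + N − H − X)/2 = (2·7 + 2 + 0 − 8 − 0)/2 = 8/2 = 4.
(Structurally: 1 ring(s) + 3 π bond(s) = 4.)

4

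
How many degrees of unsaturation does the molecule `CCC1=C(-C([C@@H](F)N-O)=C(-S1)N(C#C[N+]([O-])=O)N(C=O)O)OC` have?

7

Molecular formula from the SMILES: C11H13FN4O6S.
DoU = (2C + 2 + N − H − X)/2 = (2·11 + 2 + 4 − 13 − 1)/2 = 14/2 = 7.
(Structurally: 1 ring(s) + 6 π bond(s) = 7.)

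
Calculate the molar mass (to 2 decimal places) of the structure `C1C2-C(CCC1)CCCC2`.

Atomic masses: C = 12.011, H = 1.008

138.25

Molecular formula: C10H18.
M = 10×12.011 + 18×1.008 = 138.25 g/mol.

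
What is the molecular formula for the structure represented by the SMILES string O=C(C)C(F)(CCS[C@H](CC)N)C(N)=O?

C9H17FN2O2S

Heavy atoms from the SMILES: 9 C, 1 F, 2 N, 2 O, 1 S.
Implicit hydrogens by atom environment:
  3 × C: 2 H each → 6
  3 × C: no H
  2 × C: 3 H each → 6
  2 × N: 2 H each → 4
  2 × O: no H
  1 × C: 1 H
  1 × F: no H
  1 × S: no H
  Total hydrogens = 17.
Molecular formula: C9H17FN2O2S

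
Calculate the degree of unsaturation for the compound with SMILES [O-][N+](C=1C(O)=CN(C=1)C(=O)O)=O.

5

Molecular formula from the SMILES: C5H4N2O5.
DoU = (2C + 2 + N − H − X)/2 = (2·5 + 2 + 2 − 4 − 0)/2 = 10/2 = 5.
(Structurally: 1 ring(s) + 4 π bond(s) = 5.)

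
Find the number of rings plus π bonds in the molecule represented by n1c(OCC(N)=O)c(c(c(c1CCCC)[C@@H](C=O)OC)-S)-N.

Molecular formula from the SMILES: C14H21N3O4S.
DoU = (2C + 2 + N − H − X)/2 = (2·14 + 2 + 3 − 21 − 0)/2 = 12/2 = 6.
(Structurally: 1 ring(s) + 5 π bond(s) = 6.)

6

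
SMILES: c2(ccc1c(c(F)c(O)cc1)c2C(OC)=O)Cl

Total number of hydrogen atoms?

8

Hydrogens are implicit in SMILES; fill each atom to its normal valence:
  6 × C (aromatic): no H
  4 × C (aromatic): 1 H each → 4
  2 × O: no H
  1 × C: 3 H
  1 × C: no H
  1 × Cl: no H
  1 × F: no H
  1 × O: 1 H
  Total hydrogens = 8.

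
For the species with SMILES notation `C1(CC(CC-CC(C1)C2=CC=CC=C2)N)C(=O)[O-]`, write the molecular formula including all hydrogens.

C15H20NO2-

Heavy atoms from the SMILES: 15 C, 1 N, 2 O.
Implicit hydrogens by atom environment:
  5 × C: 2 H each → 10
  5 × C (aromatic): 1 H each → 5
  3 × C: 1 H each → 3
  1 × C: no H
  1 × C (aromatic): no H
  1 × N: 2 H
  1 × O: no H
  1 × O (charge -1): no H
  Total hydrogens = 20.
Net charge -1.
Molecular formula: C15H20NO2-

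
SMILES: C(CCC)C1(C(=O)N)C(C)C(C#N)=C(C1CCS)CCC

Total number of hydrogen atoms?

28

Hydrogens are implicit in SMILES; fill each atom to its normal valence:
  7 × C: 2 H each → 14
  5 × C: no H
  3 × C: 3 H each → 9
  2 × C: 1 H each → 2
  1 × N: 2 H
  1 × N: no H
  1 × O: no H
  1 × S: 1 H
  Total hydrogens = 28.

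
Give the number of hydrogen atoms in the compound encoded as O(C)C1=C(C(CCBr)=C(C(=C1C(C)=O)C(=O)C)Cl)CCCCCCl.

23

Hydrogens are implicit in SMILES; fill each atom to its normal valence:
  7 × C: 2 H each → 14
  6 × C (aromatic): no H
  3 × C: 3 H each → 9
  3 × O: no H
  2 × C: no H
  2 × Cl: no H
  1 × Br: no H
  Total hydrogens = 23.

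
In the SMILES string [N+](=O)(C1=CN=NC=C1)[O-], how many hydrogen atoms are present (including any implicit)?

Hydrogens are implicit in SMILES; fill each atom to its normal valence:
  3 × C (aromatic): 1 H each → 3
  2 × N (aromatic): no H
  1 × C (aromatic): no H
  1 × N (charge +1): no H
  1 × O: no H
  1 × O (charge -1): no H
  Total hydrogens = 3.

3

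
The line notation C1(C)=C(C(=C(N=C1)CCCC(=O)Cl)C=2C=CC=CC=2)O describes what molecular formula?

Heavy atoms from the SMILES: 16 C, 1 Cl, 1 N, 2 O.
Implicit hydrogens by atom environment:
  6 × C (aromatic): 1 H each → 6
  5 × C (aromatic): no H
  3 × C: 2 H each → 6
  1 × C: 3 H
  1 × C: no H
  1 × Cl: no H
  1 × N (aromatic): no H
  1 × O: 1 H
  1 × O: no H
  Total hydrogens = 16.
Molecular formula: C16H16ClNO2

C16H16ClNO2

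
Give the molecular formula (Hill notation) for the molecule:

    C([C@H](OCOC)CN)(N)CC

Heavy atoms from the SMILES: 7 C, 2 N, 2 O.
Implicit hydrogens by atom environment:
  3 × C: 2 H each → 6
  2 × C: 3 H each → 6
  2 × C: 1 H each → 2
  2 × N: 2 H each → 4
  2 × O: no H
  Total hydrogens = 18.
Molecular formula: C7H18N2O2

C7H18N2O2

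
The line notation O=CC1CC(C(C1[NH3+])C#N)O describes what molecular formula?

C7H11N2O2+

Heavy atoms from the SMILES: 7 C, 2 N, 2 O.
Implicit hydrogens by atom environment:
  5 × C: 1 H each → 5
  1 × C: 2 H
  1 × C: no H
  1 × N (charge +1): 3 H
  1 × N: no H
  1 × O: 1 H
  1 × O: no H
  Total hydrogens = 11.
Net charge +1.
Molecular formula: C7H11N2O2+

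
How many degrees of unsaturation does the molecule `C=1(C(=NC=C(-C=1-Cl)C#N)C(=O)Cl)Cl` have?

7

Molecular formula from the SMILES: C7HCl3N2O.
DoU = (2C + 2 + N − H − X)/2 = (2·7 + 2 + 2 − 1 − 3)/2 = 14/2 = 7.
(Structurally: 1 ring(s) + 6 π bond(s) = 7.)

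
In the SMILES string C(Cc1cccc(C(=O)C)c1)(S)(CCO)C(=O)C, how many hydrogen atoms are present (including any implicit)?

Hydrogens are implicit in SMILES; fill each atom to its normal valence:
  4 × C (aromatic): 1 H each → 4
  3 × C: 2 H each → 6
  3 × C: no H
  2 × C: 3 H each → 6
  2 × C (aromatic): no H
  2 × O: no H
  1 × O: 1 H
  1 × S: 1 H
  Total hydrogens = 18.

18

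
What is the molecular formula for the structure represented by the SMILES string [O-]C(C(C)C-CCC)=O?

Heavy atoms from the SMILES: 7 C, 2 O.
Implicit hydrogens by atom environment:
  3 × C: 2 H each → 6
  2 × C: 3 H each → 6
  1 × C: 1 H
  1 × C: no H
  1 × O: no H
  1 × O (charge -1): no H
  Total hydrogens = 13.
Net charge -1.
Molecular formula: C7H13O2-

C7H13O2-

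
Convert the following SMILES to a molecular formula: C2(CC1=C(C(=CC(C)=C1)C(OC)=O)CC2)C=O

Heavy atoms from the SMILES: 14 C, 3 O.
Implicit hydrogens by atom environment:
  4 × C (aromatic): no H
  3 × C: 2 H each → 6
  3 × O: no H
  2 × C: 3 H each → 6
  2 × C (aromatic): 1 H each → 2
  2 × C: 1 H each → 2
  1 × C: no H
  Total hydrogens = 16.
Molecular formula: C14H16O3

C14H16O3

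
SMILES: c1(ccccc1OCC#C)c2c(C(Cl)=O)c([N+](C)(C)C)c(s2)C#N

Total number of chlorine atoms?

1

The symbol for chlorine appears 1 time in the SMILES.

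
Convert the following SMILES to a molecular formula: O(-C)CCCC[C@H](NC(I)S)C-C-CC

Heavy atoms from the SMILES: 11 C, 1 I, 1 N, 1 O, 1 S.
Implicit hydrogens by atom environment:
  7 × C: 2 H each → 14
  2 × C: 3 H each → 6
  2 × C: 1 H each → 2
  1 × I: no H
  1 × N: 1 H
  1 × O: no H
  1 × S: 1 H
  Total hydrogens = 24.
Molecular formula: C11H24INOS

C11H24INOS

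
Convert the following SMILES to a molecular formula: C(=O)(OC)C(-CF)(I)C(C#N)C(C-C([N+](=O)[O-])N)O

C9H13FIN3O5

Heavy atoms from the SMILES: 9 C, 1 F, 1 I, 3 N, 5 O.
Implicit hydrogens by atom environment:
  3 × C: 1 H each → 3
  3 × C: no H
  3 × O: no H
  2 × C: 2 H each → 4
  1 × C: 3 H
  1 × F: no H
  1 × I: no H
  1 × N: 2 H
  1 × N (charge +1): no H
  1 × N: no H
  1 × O: 1 H
  1 × O (charge -1): no H
  Total hydrogens = 13.
Molecular formula: C9H13FIN3O5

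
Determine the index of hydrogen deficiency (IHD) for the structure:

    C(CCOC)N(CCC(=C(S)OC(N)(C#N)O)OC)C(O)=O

4

Molecular formula from the SMILES: C12H21N3O6S.
DoU = (2C + 2 + N − H − X)/2 = (2·12 + 2 + 3 − 21 − 0)/2 = 8/2 = 4.
(Structurally: 0 ring(s) + 4 π bond(s) = 4.)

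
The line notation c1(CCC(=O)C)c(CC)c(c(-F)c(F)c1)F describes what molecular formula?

C12H13F3O

Heavy atoms from the SMILES: 12 C, 3 F, 1 O.
Implicit hydrogens by atom environment:
  5 × C (aromatic): no H
  3 × C: 2 H each → 6
  3 × F: no H
  2 × C: 3 H each → 6
  1 × C (aromatic): 1 H
  1 × C: no H
  1 × O: no H
  Total hydrogens = 13.
Molecular formula: C12H13F3O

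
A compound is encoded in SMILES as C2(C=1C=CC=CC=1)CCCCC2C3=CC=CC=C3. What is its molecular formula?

Heavy atoms from the SMILES: 18 C.
Implicit hydrogens by atom environment:
  10 × C (aromatic): 1 H each → 10
  4 × C: 2 H each → 8
  2 × C: 1 H each → 2
  2 × C (aromatic): no H
  Total hydrogens = 20.
Molecular formula: C18H20

C18H20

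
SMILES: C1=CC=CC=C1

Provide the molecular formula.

C6H6

Heavy atoms from the SMILES: 6 C.
Implicit hydrogens by atom environment:
  6 × C (aromatic): 1 H each → 6
  Total hydrogens = 6.
Molecular formula: C6H6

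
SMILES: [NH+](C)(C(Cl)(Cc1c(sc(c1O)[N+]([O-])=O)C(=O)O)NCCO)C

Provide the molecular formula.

C11H17ClN3O6S+

Heavy atoms from the SMILES: 11 C, 1 Cl, 3 N, 6 O, 1 S.
Implicit hydrogens by atom environment:
  4 × C (aromatic): no H
  3 × C: 2 H each → 6
  3 × O: 1 H each → 3
  2 × C: 3 H each → 6
  2 × C: no H
  2 × O: no H
  1 × Cl: no H
  1 × N: 1 H
  1 × N (charge +1): 1 H
  1 × N (charge +1): no H
  1 × O (charge -1): no H
  1 × S (aromatic): no H
  Total hydrogens = 17.
Net charge +1.
Molecular formula: C11H17ClN3O6S+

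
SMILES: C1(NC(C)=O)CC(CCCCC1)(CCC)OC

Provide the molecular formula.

C14H27NO2

Heavy atoms from the SMILES: 14 C, 1 N, 2 O.
Implicit hydrogens by atom environment:
  8 × C: 2 H each → 16
  3 × C: 3 H each → 9
  2 × C: no H
  2 × O: no H
  1 × C: 1 H
  1 × N: 1 H
  Total hydrogens = 27.
Molecular formula: C14H27NO2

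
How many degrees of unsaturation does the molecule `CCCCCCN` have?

0

Molecular formula from the SMILES: C6H15N.
DoU = (2C + 2 + N − H − X)/2 = (2·6 + 2 + 1 − 15 − 0)/2 = 0/2 = 0.
(Structurally: 0 ring(s) + 0 π bond(s) = 0.)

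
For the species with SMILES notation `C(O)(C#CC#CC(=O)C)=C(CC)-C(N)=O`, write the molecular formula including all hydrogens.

C11H11NO3

Heavy atoms from the SMILES: 11 C, 1 N, 3 O.
Implicit hydrogens by atom environment:
  8 × C: no H
  2 × C: 3 H each → 6
  2 × O: no H
  1 × C: 2 H
  1 × N: 2 H
  1 × O: 1 H
  Total hydrogens = 11.
Molecular formula: C11H11NO3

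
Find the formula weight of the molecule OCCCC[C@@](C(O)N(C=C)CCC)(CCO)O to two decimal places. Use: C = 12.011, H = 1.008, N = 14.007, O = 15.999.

261.36

Molecular formula: C13H27NO4.
M = 13×12.011 + 27×1.008 + 1×14.007 + 4×15.999 = 261.36 g/mol.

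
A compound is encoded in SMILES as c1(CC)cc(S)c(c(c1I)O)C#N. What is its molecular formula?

C9H8INOS

Heavy atoms from the SMILES: 9 C, 1 I, 1 N, 1 O, 1 S.
Implicit hydrogens by atom environment:
  5 × C (aromatic): no H
  1 × C: 3 H
  1 × C: 2 H
  1 × C (aromatic): 1 H
  1 × C: no H
  1 × I: no H
  1 × N: no H
  1 × O: 1 H
  1 × S: 1 H
  Total hydrogens = 8.
Molecular formula: C9H8INOS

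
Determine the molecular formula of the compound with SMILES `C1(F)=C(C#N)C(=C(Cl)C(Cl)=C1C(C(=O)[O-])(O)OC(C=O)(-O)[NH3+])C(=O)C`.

Heavy atoms from the SMILES: 13 C, 2 Cl, 1 F, 2 N, 7 O.
Implicit hydrogens by atom environment:
  6 × C (aromatic): no H
  5 × C: no H
  4 × O: no H
  2 × Cl: no H
  2 × O: 1 H each → 2
  1 × C: 3 H
  1 × C: 1 H
  1 × F: no H
  1 × N (charge +1): 3 H
  1 × N: no H
  1 × O (charge -1): no H
  Total hydrogens = 9.
Molecular formula: C13H9Cl2FN2O7

C13H9Cl2FN2O7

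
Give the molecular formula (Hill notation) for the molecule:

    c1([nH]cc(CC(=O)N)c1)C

Heavy atoms from the SMILES: 7 C, 2 N, 1 O.
Implicit hydrogens by atom environment:
  2 × C (aromatic): 1 H each → 2
  2 × C (aromatic): no H
  1 × C: 3 H
  1 × C: 2 H
  1 × C: no H
  1 × N: 2 H
  1 × N (aromatic): 1 H
  1 × O: no H
  Total hydrogens = 10.
Molecular formula: C7H10N2O

C7H10N2O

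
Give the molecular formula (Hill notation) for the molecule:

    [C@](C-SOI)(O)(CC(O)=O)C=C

C6H9IO4S

Heavy atoms from the SMILES: 6 C, 1 I, 4 O, 1 S.
Implicit hydrogens by atom environment:
  3 × C: 2 H each → 6
  2 × C: no H
  2 × O: 1 H each → 2
  2 × O: no H
  1 × C: 1 H
  1 × I: no H
  1 × S: no H
  Total hydrogens = 9.
Molecular formula: C6H9IO4S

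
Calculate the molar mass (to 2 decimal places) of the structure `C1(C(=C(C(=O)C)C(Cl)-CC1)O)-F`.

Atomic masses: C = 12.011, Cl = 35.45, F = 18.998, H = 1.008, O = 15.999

Molecular formula: C8H10ClFO2.
M = 8×12.011 + 1×35.45 + 1×18.998 + 10×1.008 + 2×15.999 = 192.61 g/mol.

192.61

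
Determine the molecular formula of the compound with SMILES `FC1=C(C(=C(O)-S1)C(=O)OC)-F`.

Heavy atoms from the SMILES: 6 C, 2 F, 3 O, 1 S.
Implicit hydrogens by atom environment:
  4 × C (aromatic): no H
  2 × F: no H
  2 × O: no H
  1 × C: 3 H
  1 × C: no H
  1 × O: 1 H
  1 × S (aromatic): no H
  Total hydrogens = 4.
Molecular formula: C6H4F2O3S

C6H4F2O3S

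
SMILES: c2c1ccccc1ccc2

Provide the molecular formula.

Heavy atoms from the SMILES: 10 C.
Implicit hydrogens by atom environment:
  8 × C (aromatic): 1 H each → 8
  2 × C (aromatic): no H
  Total hydrogens = 8.
Molecular formula: C10H8

C10H8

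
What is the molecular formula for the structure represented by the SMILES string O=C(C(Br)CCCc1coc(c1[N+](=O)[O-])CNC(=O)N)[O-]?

Heavy atoms from the SMILES: 1 Br, 11 C, 3 N, 6 O.
Implicit hydrogens by atom environment:
  4 × C: 2 H each → 8
  3 × C (aromatic): no H
  3 × O: no H
  2 × C: no H
  2 × O (charge -1): no H
  1 × Br: no H
  1 × C (aromatic): 1 H
  1 × C: 1 H
  1 × N: 2 H
  1 × N: 1 H
  1 × N (charge +1): no H
  1 × O (aromatic): no H
  Total hydrogens = 13.
Net charge -1.
Molecular formula: C11H13BrN3O6-

C11H13BrN3O6-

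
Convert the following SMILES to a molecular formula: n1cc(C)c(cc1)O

Heavy atoms from the SMILES: 6 C, 1 N, 1 O.
Implicit hydrogens by atom environment:
  3 × C (aromatic): 1 H each → 3
  2 × C (aromatic): no H
  1 × C: 3 H
  1 × N (aromatic): no H
  1 × O: 1 H
  Total hydrogens = 7.
Molecular formula: C6H7NO

C6H7NO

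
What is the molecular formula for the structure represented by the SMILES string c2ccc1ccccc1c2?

Heavy atoms from the SMILES: 10 C.
Implicit hydrogens by atom environment:
  8 × C (aromatic): 1 H each → 8
  2 × C (aromatic): no H
  Total hydrogens = 8.
Molecular formula: C10H8

C10H8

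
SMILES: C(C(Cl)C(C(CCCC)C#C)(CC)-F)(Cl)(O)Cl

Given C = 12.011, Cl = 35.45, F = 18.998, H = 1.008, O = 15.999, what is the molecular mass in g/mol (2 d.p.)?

Molecular formula: C12H18Cl3FO.
M = 12×12.011 + 3×35.45 + 1×18.998 + 18×1.008 + 1×15.999 = 303.62 g/mol.

303.62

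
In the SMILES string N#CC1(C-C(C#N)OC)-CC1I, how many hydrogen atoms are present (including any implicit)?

Hydrogens are implicit in SMILES; fill each atom to its normal valence:
  3 × C: no H
  2 × C: 2 H each → 4
  2 × C: 1 H each → 2
  2 × N: no H
  1 × C: 3 H
  1 × I: no H
  1 × O: no H
  Total hydrogens = 9.

9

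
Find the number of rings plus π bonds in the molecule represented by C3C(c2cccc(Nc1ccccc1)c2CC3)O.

9

Molecular formula from the SMILES: C16H17NO.
DoU = (2C + 2 + N − H − X)/2 = (2·16 + 2 + 1 − 17 − 0)/2 = 18/2 = 9.
(Structurally: 3 ring(s) + 6 π bond(s) = 9.)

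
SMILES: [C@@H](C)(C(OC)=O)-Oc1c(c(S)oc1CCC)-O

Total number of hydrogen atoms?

Hydrogens are implicit in SMILES; fill each atom to its normal valence:
  4 × C (aromatic): no H
  3 × C: 3 H each → 9
  3 × O: no H
  2 × C: 2 H each → 4
  1 × C: 1 H
  1 × C: no H
  1 × O: 1 H
  1 × O (aromatic): no H
  1 × S: 1 H
  Total hydrogens = 16.

16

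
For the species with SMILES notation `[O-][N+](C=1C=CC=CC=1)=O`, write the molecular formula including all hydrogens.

Heavy atoms from the SMILES: 6 C, 1 N, 2 O.
Implicit hydrogens by atom environment:
  5 × C (aromatic): 1 H each → 5
  1 × C (aromatic): no H
  1 × N (charge +1): no H
  1 × O: no H
  1 × O (charge -1): no H
  Total hydrogens = 5.
Molecular formula: C6H5NO2

C6H5NO2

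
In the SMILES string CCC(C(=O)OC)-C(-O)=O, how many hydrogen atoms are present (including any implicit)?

10

Hydrogens are implicit in SMILES; fill each atom to its normal valence:
  3 × O: no H
  2 × C: 3 H each → 6
  2 × C: no H
  1 × C: 2 H
  1 × C: 1 H
  1 × O: 1 H
  Total hydrogens = 10.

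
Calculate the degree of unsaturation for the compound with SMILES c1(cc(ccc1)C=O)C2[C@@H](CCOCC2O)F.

Molecular formula from the SMILES: C13H15FO3.
DoU = (2C + 2 + N − H − X)/2 = (2·13 + 2 + 0 − 15 − 1)/2 = 12/2 = 6.
(Structurally: 2 ring(s) + 4 π bond(s) = 6.)

6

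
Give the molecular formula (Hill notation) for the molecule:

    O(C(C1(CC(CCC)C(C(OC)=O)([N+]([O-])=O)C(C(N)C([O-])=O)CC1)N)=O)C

C16H26N3O8-

Heavy atoms from the SMILES: 16 C, 3 N, 8 O.
Implicit hydrogens by atom environment:
  6 × O: no H
  5 × C: 2 H each → 10
  5 × C: no H
  3 × C: 3 H each → 9
  3 × C: 1 H each → 3
  2 × N: 2 H each → 4
  2 × O (charge -1): no H
  1 × N (charge +1): no H
  Total hydrogens = 26.
Net charge -1.
Molecular formula: C16H26N3O8-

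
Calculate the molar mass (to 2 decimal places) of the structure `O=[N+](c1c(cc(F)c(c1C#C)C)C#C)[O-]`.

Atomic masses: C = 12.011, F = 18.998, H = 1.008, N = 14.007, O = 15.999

Molecular formula: C11H6FNO2.
M = 11×12.011 + 1×18.998 + 6×1.008 + 1×14.007 + 2×15.999 = 203.17 g/mol.

203.17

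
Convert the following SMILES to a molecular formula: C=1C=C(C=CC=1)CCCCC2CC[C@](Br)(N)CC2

Heavy atoms from the SMILES: 1 Br, 16 C, 1 N.
Implicit hydrogens by atom environment:
  8 × C: 2 H each → 16
  5 × C (aromatic): 1 H each → 5
  1 × Br: no H
  1 × C: 1 H
  1 × C: no H
  1 × C (aromatic): no H
  1 × N: 2 H
  Total hydrogens = 24.
Molecular formula: C16H24BrN

C16H24BrN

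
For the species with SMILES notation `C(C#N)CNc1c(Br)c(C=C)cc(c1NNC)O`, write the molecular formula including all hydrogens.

C12H15BrN4O

Heavy atoms from the SMILES: 1 Br, 12 C, 4 N, 1 O.
Implicit hydrogens by atom environment:
  5 × C (aromatic): no H
  3 × C: 2 H each → 6
  3 × N: 1 H each → 3
  1 × Br: no H
  1 × C: 3 H
  1 × C (aromatic): 1 H
  1 × C: 1 H
  1 × C: no H
  1 × N: no H
  1 × O: 1 H
  Total hydrogens = 15.
Molecular formula: C12H15BrN4O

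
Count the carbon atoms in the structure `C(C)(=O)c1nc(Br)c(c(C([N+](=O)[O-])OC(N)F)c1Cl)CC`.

The symbol for carbon appears 11 times in the SMILES. Lowercase c denotes aromatic carbon and counts toward C.

11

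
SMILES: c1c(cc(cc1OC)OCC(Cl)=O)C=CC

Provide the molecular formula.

C12H13ClO3

Heavy atoms from the SMILES: 12 C, 1 Cl, 3 O.
Implicit hydrogens by atom environment:
  3 × C (aromatic): 1 H each → 3
  3 × C (aromatic): no H
  3 × O: no H
  2 × C: 3 H each → 6
  2 × C: 1 H each → 2
  1 × C: 2 H
  1 × C: no H
  1 × Cl: no H
  Total hydrogens = 13.
Molecular formula: C12H13ClO3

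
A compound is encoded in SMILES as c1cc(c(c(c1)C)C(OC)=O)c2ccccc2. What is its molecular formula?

Heavy atoms from the SMILES: 15 C, 2 O.
Implicit hydrogens by atom environment:
  8 × C (aromatic): 1 H each → 8
  4 × C (aromatic): no H
  2 × C: 3 H each → 6
  2 × O: no H
  1 × C: no H
  Total hydrogens = 14.
Molecular formula: C15H14O2

C15H14O2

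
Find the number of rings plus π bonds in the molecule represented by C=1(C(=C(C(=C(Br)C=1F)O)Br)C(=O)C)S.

Molecular formula from the SMILES: C8H5Br2FO2S.
DoU = (2C + 2 + N − H − X)/2 = (2·8 + 2 + 0 − 5 − 3)/2 = 10/2 = 5.
(Structurally: 1 ring(s) + 4 π bond(s) = 5.)

5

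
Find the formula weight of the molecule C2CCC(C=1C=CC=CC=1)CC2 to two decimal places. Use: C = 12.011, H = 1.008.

Molecular formula: C12H16.
M = 12×12.011 + 16×1.008 = 160.26 g/mol.

160.26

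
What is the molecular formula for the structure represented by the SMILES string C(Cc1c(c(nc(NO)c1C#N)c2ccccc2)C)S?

C15H15N3OS

Heavy atoms from the SMILES: 15 C, 3 N, 1 O, 1 S.
Implicit hydrogens by atom environment:
  6 × C (aromatic): no H
  5 × C (aromatic): 1 H each → 5
  2 × C: 2 H each → 4
  1 × C: 3 H
  1 × C: no H
  1 × N: 1 H
  1 × N (aromatic): no H
  1 × N: no H
  1 × O: 1 H
  1 × S: 1 H
  Total hydrogens = 15.
Molecular formula: C15H15N3OS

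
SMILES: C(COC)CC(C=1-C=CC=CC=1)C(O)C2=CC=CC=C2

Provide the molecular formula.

C18H22O2

Heavy atoms from the SMILES: 18 C, 2 O.
Implicit hydrogens by atom environment:
  10 × C (aromatic): 1 H each → 10
  3 × C: 2 H each → 6
  2 × C: 1 H each → 2
  2 × C (aromatic): no H
  1 × C: 3 H
  1 × O: 1 H
  1 × O: no H
  Total hydrogens = 22.
Molecular formula: C18H22O2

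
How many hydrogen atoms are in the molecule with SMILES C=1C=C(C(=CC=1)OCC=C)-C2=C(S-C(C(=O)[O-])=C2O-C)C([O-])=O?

Hydrogens are implicit in SMILES; fill each atom to its normal valence:
  6 × C (aromatic): no H
  4 × C (aromatic): 1 H each → 4
  4 × O: no H
  2 × C: 2 H each → 4
  2 × C: no H
  2 × O (charge -1): no H
  1 × C: 3 H
  1 × C: 1 H
  1 × S (aromatic): no H
  Total hydrogens = 12.

12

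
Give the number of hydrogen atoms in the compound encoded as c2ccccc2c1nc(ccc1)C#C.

9

Hydrogens are implicit in SMILES; fill each atom to its normal valence:
  8 × C (aromatic): 1 H each → 8
  3 × C (aromatic): no H
  1 × C: 1 H
  1 × C: no H
  1 × N (aromatic): no H
  Total hydrogens = 9.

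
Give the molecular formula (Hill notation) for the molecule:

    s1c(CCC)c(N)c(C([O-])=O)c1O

Heavy atoms from the SMILES: 8 C, 1 N, 3 O, 1 S.
Implicit hydrogens by atom environment:
  4 × C (aromatic): no H
  2 × C: 2 H each → 4
  1 × C: 3 H
  1 × C: no H
  1 × N: 2 H
  1 × O: 1 H
  1 × O: no H
  1 × O (charge -1): no H
  1 × S (aromatic): no H
  Total hydrogens = 10.
Net charge -1.
Molecular formula: C8H10NO3S-

C8H10NO3S-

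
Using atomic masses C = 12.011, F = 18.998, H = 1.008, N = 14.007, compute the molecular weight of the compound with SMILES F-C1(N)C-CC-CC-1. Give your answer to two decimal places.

Molecular formula: C6H12FN.
M = 6×12.011 + 1×18.998 + 12×1.008 + 1×14.007 = 117.17 g/mol.

117.17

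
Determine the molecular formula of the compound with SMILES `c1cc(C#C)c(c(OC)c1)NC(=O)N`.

C10H10N2O2

Heavy atoms from the SMILES: 10 C, 2 N, 2 O.
Implicit hydrogens by atom environment:
  3 × C (aromatic): 1 H each → 3
  3 × C (aromatic): no H
  2 × C: no H
  2 × O: no H
  1 × C: 3 H
  1 × C: 1 H
  1 × N: 2 H
  1 × N: 1 H
  Total hydrogens = 10.
Molecular formula: C10H10N2O2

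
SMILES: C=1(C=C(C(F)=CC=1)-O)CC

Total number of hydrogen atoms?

Hydrogens are implicit in SMILES; fill each atom to its normal valence:
  3 × C (aromatic): 1 H each → 3
  3 × C (aromatic): no H
  1 × C: 3 H
  1 × C: 2 H
  1 × F: no H
  1 × O: 1 H
  Total hydrogens = 9.

9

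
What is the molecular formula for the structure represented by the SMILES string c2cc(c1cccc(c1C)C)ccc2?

C14H14

Heavy atoms from the SMILES: 14 C.
Implicit hydrogens by atom environment:
  8 × C (aromatic): 1 H each → 8
  4 × C (aromatic): no H
  2 × C: 3 H each → 6
  Total hydrogens = 14.
Molecular formula: C14H14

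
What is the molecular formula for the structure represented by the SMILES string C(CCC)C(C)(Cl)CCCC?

Heavy atoms from the SMILES: 10 C, 1 Cl.
Implicit hydrogens by atom environment:
  6 × C: 2 H each → 12
  3 × C: 3 H each → 9
  1 × C: no H
  1 × Cl: no H
  Total hydrogens = 21.
Molecular formula: C10H21Cl

C10H21Cl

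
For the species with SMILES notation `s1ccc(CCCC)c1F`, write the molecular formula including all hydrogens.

C8H11FS

Heavy atoms from the SMILES: 8 C, 1 F, 1 S.
Implicit hydrogens by atom environment:
  3 × C: 2 H each → 6
  2 × C (aromatic): 1 H each → 2
  2 × C (aromatic): no H
  1 × C: 3 H
  1 × F: no H
  1 × S (aromatic): no H
  Total hydrogens = 11.
Molecular formula: C8H11FS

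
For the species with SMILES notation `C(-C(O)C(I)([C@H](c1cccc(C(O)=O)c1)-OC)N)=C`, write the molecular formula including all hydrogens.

C13H16INO4

Heavy atoms from the SMILES: 13 C, 1 I, 1 N, 4 O.
Implicit hydrogens by atom environment:
  4 × C (aromatic): 1 H each → 4
  3 × C: 1 H each → 3
  2 × C: no H
  2 × C (aromatic): no H
  2 × O: 1 H each → 2
  2 × O: no H
  1 × C: 3 H
  1 × C: 2 H
  1 × I: no H
  1 × N: 2 H
  Total hydrogens = 16.
Molecular formula: C13H16INO4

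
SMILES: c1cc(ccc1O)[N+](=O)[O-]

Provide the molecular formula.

Heavy atoms from the SMILES: 6 C, 1 N, 3 O.
Implicit hydrogens by atom environment:
  4 × C (aromatic): 1 H each → 4
  2 × C (aromatic): no H
  1 × N (charge +1): no H
  1 × O: 1 H
  1 × O: no H
  1 × O (charge -1): no H
  Total hydrogens = 5.
Molecular formula: C6H5NO3

C6H5NO3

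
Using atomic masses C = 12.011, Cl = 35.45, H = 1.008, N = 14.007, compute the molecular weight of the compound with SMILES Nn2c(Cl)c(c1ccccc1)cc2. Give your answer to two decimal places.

Molecular formula: C10H9ClN2.
M = 10×12.011 + 1×35.45 + 9×1.008 + 2×14.007 = 192.65 g/mol.

192.65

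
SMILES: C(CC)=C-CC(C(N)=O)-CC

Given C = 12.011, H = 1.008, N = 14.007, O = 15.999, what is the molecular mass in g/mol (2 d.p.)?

155.24

Molecular formula: C9H17NO.
M = 9×12.011 + 17×1.008 + 1×14.007 + 1×15.999 = 155.24 g/mol.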